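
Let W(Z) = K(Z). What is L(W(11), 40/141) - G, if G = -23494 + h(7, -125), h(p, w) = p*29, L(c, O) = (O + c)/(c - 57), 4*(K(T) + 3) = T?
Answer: 752043080/32289 ≈ 23291.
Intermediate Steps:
K(T) = -3 + T/4
W(Z) = -3 + Z/4
L(c, O) = (O + c)/(-57 + c)
h(p, w) = 29*p
G = -23291 (G = -23494 + 29*7 = -23494 + 203 = -23291)
L(W(11), 40/141) - G = (40/141 + (-3 + (1/4)*11))/(-57 + (-3 + (1/4)*11)) - 1*(-23291) = (40*(1/141) + (-3 + 11/4))/(-57 + (-3 + 11/4)) + 23291 = (40/141 - 1/4)/(-57 - 1/4) + 23291 = (19/564)/(-229/4) + 23291 = -4/229*19/564 + 23291 = -19/32289 + 23291 = 752043080/32289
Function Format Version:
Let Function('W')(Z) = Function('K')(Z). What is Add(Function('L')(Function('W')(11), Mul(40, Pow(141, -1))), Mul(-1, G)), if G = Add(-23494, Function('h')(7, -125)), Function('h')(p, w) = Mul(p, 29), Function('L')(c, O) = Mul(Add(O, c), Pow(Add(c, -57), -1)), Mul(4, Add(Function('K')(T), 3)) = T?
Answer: Rational(752043080, 32289) ≈ 23291.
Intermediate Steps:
Function('K')(T) = Add(-3, Mul(Rational(1, 4), T))
Function('W')(Z) = Add(-3, Mul(Rational(1, 4), Z))
Function('L')(c, O) = Mul(Pow(Add(-57, c), -1), Add(O, c)) (Function('L')(c, O) = Mul(Add(O, c), Pow(Add(-57, c), -1)) = Mul(Pow(Add(-57, c), -1), Add(O, c)))
Function('h')(p, w) = Mul(29, p)
G = -23291 (G = Add(-23494, Mul(29, 7)) = Add(-23494, 203) = -23291)
Add(Function('L')(Function('W')(11), Mul(40, Pow(141, -1))), Mul(-1, G)) = Add(Mul(Pow(Add(-57, Add(-3, Mul(Rational(1, 4), 11))), -1), Add(Mul(40, Pow(141, -1)), Add(-3, Mul(Rational(1, 4), 11)))), Mul(-1, -23291)) = Add(Mul(Pow(Add(-57, Add(-3, Rational(11, 4))), -1), Add(Mul(40, Rational(1, 141)), Add(-3, Rational(11, 4)))), 23291) = Add(Mul(Pow(Add(-57, Rational(-1, 4)), -1), Add(Rational(40, 141), Rational(-1, 4))), 23291) = Add(Mul(Pow(Rational(-229, 4), -1), Rational(19, 564)), 23291) = Add(Mul(Rational(-4, 229), Rational(19, 564)), 23291) = Add(Rational(-19, 32289), 23291) = Rational(752043080, 32289)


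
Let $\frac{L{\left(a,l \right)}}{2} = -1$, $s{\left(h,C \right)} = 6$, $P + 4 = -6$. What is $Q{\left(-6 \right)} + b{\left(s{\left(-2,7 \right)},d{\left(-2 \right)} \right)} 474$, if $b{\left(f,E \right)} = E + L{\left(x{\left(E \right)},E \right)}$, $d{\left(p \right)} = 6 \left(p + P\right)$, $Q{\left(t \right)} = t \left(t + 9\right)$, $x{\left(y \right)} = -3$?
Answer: $-35094$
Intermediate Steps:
$P = -10$ ($P = -4 - 6 = -10$)
$L{\left(a,l \right)} = -2$ ($L{\left(a,l \right)} = 2 \left(-1\right) = -2$)
$Q{\left(t \right)} = t \left(9 + t\right)$
$d{\left(p \right)} = -60 + 6 p$ ($d{\left(p \right)} = 6 \left(p - 10\right) = 6 \left(-10 + p\right) = -60 + 6 p$)
$b{\left(f,E \right)} = -2 + E$ ($b{\left(f,E \right)} = E - 2 = -2 + E$)
$Q{\left(-6 \right)} + b{\left(s{\left(-2,7 \right)},d{\left(-2 \right)} \right)} 474 = - 6 \left(9 - 6\right) + \left(-2 + \left(-60 + 6 \left(-2\right)\right)\right) 474 = \left(-6\right) 3 + \left(-2 - 72\right) 474 = -18 + \left(-2 - 72\right) 474 = -18 - 35076 = -35094$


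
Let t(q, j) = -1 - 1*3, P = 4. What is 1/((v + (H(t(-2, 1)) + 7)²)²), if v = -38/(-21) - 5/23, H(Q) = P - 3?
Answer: 233289/1003685761 ≈ 0.00023243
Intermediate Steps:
t(q, j) = -4 (t(q, j) = -1 - 3 = -4)
H(Q) = 1 (H(Q) = 4 - 3 = 1)
v = 769/483 (v = -38*(-1/21) - 5*1/23 = 38/21 - 5/23 = 769/483 ≈ 1.5921)
1/((v + (H(t(-2, 1)) + 7)²)²) = 1/((769/483 + (1 + 7)²)²) = 1/((769/483 + 8²)²) = 1/((769/483 + 64)²) = 1/((31681/483)²) = 1/(1003685761/233289) = 233289/1003685761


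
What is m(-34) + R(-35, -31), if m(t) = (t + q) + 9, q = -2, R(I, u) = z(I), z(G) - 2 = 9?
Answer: -16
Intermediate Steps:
z(G) = 11 (z(G) = 2 + 9 = 11)
R(I, u) = 11
m(t) = 7 + t (m(t) = (t - 2) + 9 = (-2 + t) + 9 = 7 + t)
m(-34) + R(-35, -31) = (7 - 34) + 11 = -27 + 11 = -16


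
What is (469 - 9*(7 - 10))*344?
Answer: 170624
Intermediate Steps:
(469 - 9*(7 - 10))*344 = (469 - 9*(-3))*344 = (469 + 27)*344 = 496*344 = 170624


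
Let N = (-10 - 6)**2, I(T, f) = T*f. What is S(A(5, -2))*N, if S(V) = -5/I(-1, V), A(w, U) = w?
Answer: 256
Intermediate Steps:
N = 256 (N = (-16)**2 = 256)
S(V) = 5/V (S(V) = -5*(-1/V) = -(-5)/V = 5/V)
S(A(5, -2))*N = (5/5)*256 = (5*(1/5))*256 = 1*256 = 256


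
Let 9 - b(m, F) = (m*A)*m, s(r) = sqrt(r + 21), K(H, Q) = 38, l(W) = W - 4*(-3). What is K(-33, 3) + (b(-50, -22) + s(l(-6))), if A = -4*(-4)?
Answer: -39953 + 3*sqrt(3) ≈ -39948.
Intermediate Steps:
l(W) = 12 + W (l(W) = W + 12 = 12 + W)
s(r) = sqrt(21 + r)
A = 16
b(m, F) = 9 - 16*m**2 (b(m, F) = 9 - m*16*m = 9 - 16*m*m = 9 - 16*m**2)
K(-33, 3) + (b(-50, -22) + s(l(-6))) = 38 + ((9 - 16*(-50)**2) + sqrt(21 + (12 - 6))) = 38 + ((9 - 16*2500) + sqrt(21 + 6)) = 38 + ((9 - 40000) + sqrt(27)) = 38 + (-39991 + 3*sqrt(3)) = -39953 + 3*sqrt(3)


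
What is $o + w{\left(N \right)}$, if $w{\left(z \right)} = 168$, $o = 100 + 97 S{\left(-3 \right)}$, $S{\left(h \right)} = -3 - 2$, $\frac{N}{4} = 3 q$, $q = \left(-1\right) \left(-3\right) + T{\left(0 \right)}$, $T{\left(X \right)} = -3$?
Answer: $-217$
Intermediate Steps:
$q = 0$ ($q = \left(-1\right) \left(-3\right) - 3 = 3 - 3 = 0$)
$N = 0$ ($N = 4 \cdot 3 \cdot 0 = 4 \cdot 0 = 0$)
$S{\left(h \right)} = -5$ ($S{\left(h \right)} = -3 - 2 = -5$)
$o = -385$ ($o = 100 + 97 \left(-5\right) = 100 - 485 = -385$)
$o + w{\left(N \right)} = -385 + 168 = -217$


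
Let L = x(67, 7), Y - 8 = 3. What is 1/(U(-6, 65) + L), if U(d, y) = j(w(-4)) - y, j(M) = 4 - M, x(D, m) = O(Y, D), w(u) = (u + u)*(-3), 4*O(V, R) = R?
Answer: -4/273 ≈ -0.014652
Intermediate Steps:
Y = 11 (Y = 8 + 3 = 11)
O(V, R) = R/4
w(u) = -6*u (w(u) = (2*u)*(-3) = -6*u)
x(D, m) = D/4
L = 67/4 (L = (1/4)*67 = 67/4 ≈ 16.750)
U(d, y) = -20 - y (U(d, y) = (4 - (-6)*(-4)) - y = (4 - 1*24) - y = (4 - 24) - y = -20 - y)
1/(U(-6, 65) + L) = 1/((-20 - 1*65) + 67/4) = 1/((-20 - 65) + 67/4) = 1/(-85 + 67/4) = 1/(-273/4) = -4/273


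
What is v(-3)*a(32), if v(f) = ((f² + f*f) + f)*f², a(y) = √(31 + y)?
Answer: 405*√7 ≈ 1071.5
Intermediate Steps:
v(f) = f²*(f + 2*f²) (v(f) = ((f² + f²) + f)*f² = (2*f² + f)*f² = (f + 2*f²)*f² = f²*(f + 2*f²))
v(-3)*a(32) = ((-3)³*(1 + 2*(-3)))*√(31 + 32) = (-27*(1 - 6))*√63 = (-27*(-5))*(3*√7) = 135*(3*√7) = 405*√7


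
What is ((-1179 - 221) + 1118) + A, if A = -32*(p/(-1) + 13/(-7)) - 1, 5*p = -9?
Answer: -9841/35 ≈ -281.17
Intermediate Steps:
p = -9/5 (p = (⅕)*(-9) = -9/5 ≈ -1.8000)
A = 29/35 (A = -32*(-9/5/(-1) + 13/(-7)) - 1 = -32*(-9/5*(-1) + 13*(-⅐)) - 1 = -32*(9/5 - 13/7) - 1 = -32*(-2/35) - 1 = 64/35 - 1 = 29/35 ≈ 0.82857)
((-1179 - 221) + 1118) + A = ((-1179 - 221) + 1118) + 29/35 = (-1400 + 1118) + 29/35 = -282 + 29/35 = -9841/35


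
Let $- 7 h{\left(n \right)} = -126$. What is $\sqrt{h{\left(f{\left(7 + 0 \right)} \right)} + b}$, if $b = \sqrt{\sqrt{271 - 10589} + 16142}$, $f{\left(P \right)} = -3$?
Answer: $\sqrt{18 + \sqrt{16142 + i \sqrt{10318}}} \approx 12.044 + 0.0166 i$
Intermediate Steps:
$h{\left(n \right)} = 18$ ($h{\left(n \right)} = \left(- \frac{1}{7}\right) \left(-126\right) = 18$)
$b = \sqrt{16142 + i \sqrt{10318}}$ ($b = \sqrt{\sqrt{-10318} + 16142} = \sqrt{i \sqrt{10318} + 16142} = \sqrt{16142 + i \sqrt{10318}} \approx 127.05 + 0.3997 i$)
$\sqrt{h{\left(f{\left(7 + 0 \right)} \right)} + b} = \sqrt{18 + \sqrt{16142 + i \sqrt{10318}}}$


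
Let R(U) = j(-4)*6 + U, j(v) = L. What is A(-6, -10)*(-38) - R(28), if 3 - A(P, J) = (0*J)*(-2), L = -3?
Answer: -124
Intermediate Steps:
j(v) = -3
A(P, J) = 3 (A(P, J) = 3 - 0*J*(-2) = 3 - 0*(-2) = 3 - 1*0 = 3 + 0 = 3)
R(U) = -18 + U (R(U) = -3*6 + U = -18 + U)
A(-6, -10)*(-38) - R(28) = 3*(-38) - (-18 + 28) = -114 - 1*10 = -114 - 10 = -124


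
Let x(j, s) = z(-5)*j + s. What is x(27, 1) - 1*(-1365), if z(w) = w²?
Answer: 2041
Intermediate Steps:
x(j, s) = s + 25*j (x(j, s) = (-5)²*j + s = 25*j + s = s + 25*j)
x(27, 1) - 1*(-1365) = (1 + 25*27) - 1*(-1365) = (1 + 675) + 1365 = 676 + 1365 = 2041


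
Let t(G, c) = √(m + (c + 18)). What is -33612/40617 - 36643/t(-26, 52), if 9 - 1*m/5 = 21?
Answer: -11204/13539 - 36643*√10/10 ≈ -11588.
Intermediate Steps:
m = -60 (m = 45 - 5*21 = 45 - 105 = -60)
t(G, c) = √(-42 + c) (t(G, c) = √(-60 + (c + 18)) = √(-60 + (18 + c)) = √(-42 + c))
-33612/40617 - 36643/t(-26, 52) = -33612/40617 - 36643/√(-42 + 52) = -33612*1/40617 - 36643*√10/10 = -11204/13539 - 36643*√10/10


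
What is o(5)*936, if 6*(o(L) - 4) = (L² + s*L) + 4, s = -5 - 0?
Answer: 4368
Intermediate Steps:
s = -5 (s = -5 - 1*0 = -5 + 0 = -5)
o(L) = 14/3 - 5*L/6 + L²/6 (o(L) = 4 + ((L² - 5*L) + 4)/6 = 4 + (4 + L² - 5*L)/6 = 4 + (⅔ - 5*L/6 + L²/6) = 14/3 - 5*L/6 + L²/6)
o(5)*936 = (14/3 - ⅚*5 + (⅙)*5²)*936 = (14/3 - 25/6 + (⅙)*25)*936 = (14/3 - 25/6 + 25/6)*936 = (14/3)*936 = 4368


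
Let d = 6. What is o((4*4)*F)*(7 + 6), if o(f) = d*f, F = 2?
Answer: 2496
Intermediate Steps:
o(f) = 6*f
o((4*4)*F)*(7 + 6) = (6*((4*4)*2))*(7 + 6) = (6*(16*2))*13 = (6*32)*13 = 192*13 = 2496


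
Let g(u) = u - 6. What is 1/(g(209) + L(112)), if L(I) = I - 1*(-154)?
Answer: 1/469 ≈ 0.0021322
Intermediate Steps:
g(u) = -6 + u
L(I) = 154 + I (L(I) = I + 154 = 154 + I)
1/(g(209) + L(112)) = 1/((-6 + 209) + (154 + 112)) = 1/(203 + 266) = 1/469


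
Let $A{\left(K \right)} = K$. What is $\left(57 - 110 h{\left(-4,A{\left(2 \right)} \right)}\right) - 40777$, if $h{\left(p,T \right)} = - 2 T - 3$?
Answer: $-39950$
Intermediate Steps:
$h{\left(p,T \right)} = -3 - 2 T$
$\left(57 - 110 h{\left(-4,A{\left(2 \right)} \right)}\right) - 40777 = \left(57 - 110 \left(-3 - 4\right)\right) - 40777 = \left(57 - -770\right) - 40777 = \left(57 + 770\right) - 40777 = 827 - 40777 = -39950$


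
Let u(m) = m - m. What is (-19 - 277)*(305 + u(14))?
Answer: -90280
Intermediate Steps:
u(m) = 0
(-19 - 277)*(305 + u(14)) = (-19 - 277)*(305 + 0) = -296*305 = -90280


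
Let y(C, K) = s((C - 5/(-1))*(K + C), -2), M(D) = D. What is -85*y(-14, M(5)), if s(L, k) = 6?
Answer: -510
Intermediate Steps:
y(C, K) = 6
-85*y(-14, M(5)) = -85*6 = -510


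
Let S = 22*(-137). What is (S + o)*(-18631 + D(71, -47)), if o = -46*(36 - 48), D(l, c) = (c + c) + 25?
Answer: 46039400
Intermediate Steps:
S = -3014
D(l, c) = 25 + 2*c (D(l, c) = 2*c + 25 = 25 + 2*c)
o = 552 (o = -46*(-12) = 552)
(S + o)*(-18631 + D(71, -47)) = (-3014 + 552)*(-18631 + (25 + 2*(-47))) = -2462*(-18631 + (25 - 94)) = -2462*(-18631 - 69) = -2462*(-18700) = 46039400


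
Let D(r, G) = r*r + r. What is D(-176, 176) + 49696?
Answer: 80496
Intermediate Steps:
D(r, G) = r + r**2 (D(r, G) = r**2 + r = r + r**2)
D(-176, 176) + 49696 = -176*(1 - 176) + 49696 = -176*(-175) + 49696 = 30800 + 49696 = 80496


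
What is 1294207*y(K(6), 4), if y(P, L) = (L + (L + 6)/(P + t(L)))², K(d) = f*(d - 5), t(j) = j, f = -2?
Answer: 104830767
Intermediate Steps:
K(d) = 10 - 2*d (K(d) = -2*(d - 5) = -2*(-5 + d) = 10 - 2*d)
y(P, L) = (L + (6 + L)/(L + P))² (y(P, L) = (L + (L + 6)/(P + L))² = (L + (6 + L)/(L + P))²)
1294207*y(K(6), 4) = 1294207*((6 + 4 + 4² + 4*(10 - 2*6))²/(4 + (10 - 2*6))²) = 1294207*((6 + 4 + 16 + 4*(10 - 12))²/(4 + (10 - 12))²) = 1294207*((6 + 4 + 16 + 4*(-2))²/(4 - 2)²) = 1294207*((6 + 4 + 16 - 8)²/2²) = 1294207*((¼)*18²) = 1294207*((¼)*324) = 1294207*81 = 104830767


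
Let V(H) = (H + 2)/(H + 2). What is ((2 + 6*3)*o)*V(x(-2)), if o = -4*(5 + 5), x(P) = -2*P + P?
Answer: -800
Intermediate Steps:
x(P) = -P
o = -40 (o = -4*10 = -40)
V(H) = 1 (V(H) = (2 + H)/(2 + H) = 1)
((2 + 6*3)*o)*V(x(-2)) = ((2 + 6*3)*(-40))*1 = ((2 + 18)*(-40))*1 = (20*(-40))*1 = -800*1 = -800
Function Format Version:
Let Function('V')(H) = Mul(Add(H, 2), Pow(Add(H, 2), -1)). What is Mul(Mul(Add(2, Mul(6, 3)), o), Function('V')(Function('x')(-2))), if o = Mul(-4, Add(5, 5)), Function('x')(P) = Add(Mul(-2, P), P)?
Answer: -800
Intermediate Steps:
Function('x')(P) = Mul(-1, P)
o = -40 (o = Mul(-4, 10) = -40)
Function('V')(H) = 1 (Function('V')(H) = Mul(Add(2, H), Pow(Add(2, H), -1)) = 1)
Mul(Mul(Add(2, Mul(6, 3)), o), Function('V')(Function('x')(-2))) = Mul(Mul(Add(2, Mul(6, 3)), -40), 1) = Mul(Mul(Add(2, 18), -40), 1) = Mul(Mul(20, -40), 1) = Mul(-800, 1) = -800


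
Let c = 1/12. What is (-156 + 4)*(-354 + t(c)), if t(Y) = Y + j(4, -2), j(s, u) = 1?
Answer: 160930/3 ≈ 53643.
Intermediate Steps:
c = 1/12 ≈ 0.083333
t(Y) = 1 + Y (t(Y) = Y + 1 = 1 + Y)
(-156 + 4)*(-354 + t(c)) = (-156 + 4)*(-354 + (1 + 1/12)) = -152*(-354 + 13/12) = -152*(-4235/12) = 160930/3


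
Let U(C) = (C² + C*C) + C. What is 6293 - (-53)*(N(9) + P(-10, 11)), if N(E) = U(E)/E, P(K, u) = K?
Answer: 6770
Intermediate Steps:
U(C) = C + 2*C² (U(C) = (C² + C²) + C = 2*C² + C = C + 2*C²)
N(E) = 1 + 2*E (N(E) = (E*(1 + 2*E))/E = 1 + 2*E)
6293 - (-53)*(N(9) + P(-10, 11)) = 6293 - (-53)*((1 + 2*9) - 10) = 6293 - (-53)*((1 + 18) - 10) = 6293 - (-53)*(19 - 10) = 6293 - (-53)*9 = 6293 - 1*(-477) = 6293 + 477 = 6770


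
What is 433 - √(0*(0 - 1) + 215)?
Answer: 433 - √215 ≈ 418.34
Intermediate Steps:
433 - √(0*(0 - 1) + 215) = 433 - √(0*(-1) + 215) = 433 - √(0 + 215) = 433 - √215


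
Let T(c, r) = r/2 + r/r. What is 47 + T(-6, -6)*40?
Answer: -33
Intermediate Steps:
T(c, r) = 1 + r/2 (T(c, r) = r*(½) + 1 = r/2 + 1 = 1 + r/2)
47 + T(-6, -6)*40 = 47 + (1 + (½)*(-6))*40 = 47 + (1 - 3)*40 = 47 - 2*40 = 47 - 80 = -33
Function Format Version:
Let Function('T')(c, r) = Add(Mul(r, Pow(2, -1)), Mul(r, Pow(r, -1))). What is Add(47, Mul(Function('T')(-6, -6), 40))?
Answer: -33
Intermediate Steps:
Function('T')(c, r) = Add(1, Mul(Rational(1, 2), r)) (Function('T')(c, r) = Add(Mul(r, Rational(1, 2)), 1) = Add(Mul(Rational(1, 2), r), 1) = Add(1, Mul(Rational(1, 2), r)))
Add(47, Mul(Function('T')(-6, -6), 40)) = Add(47, Mul(Add(1, Mul(Rational(1, 2), -6)), 40)) = Add(47, Mul(Add(1, -3), 40)) = Add(47, Mul(-2, 40)) = Add(47, -80) = -33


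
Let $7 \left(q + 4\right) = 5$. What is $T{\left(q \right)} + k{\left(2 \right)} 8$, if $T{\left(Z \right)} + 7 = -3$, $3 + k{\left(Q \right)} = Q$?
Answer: $-18$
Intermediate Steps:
$q = - \frac{23}{7}$ ($q = -4 + \frac{1}{7} \cdot 5 = -4 + \frac{5}{7} = - \frac{23}{7} \approx -3.2857$)
$k{\left(Q \right)} = -3 + Q$
$T{\left(Z \right)} = -10$ ($T{\left(Z \right)} = -7 - 3 = -10$)
$T{\left(q \right)} + k{\left(2 \right)} 8 = -10 + \left(-3 + 2\right) 8 = -10 - 8 = -18$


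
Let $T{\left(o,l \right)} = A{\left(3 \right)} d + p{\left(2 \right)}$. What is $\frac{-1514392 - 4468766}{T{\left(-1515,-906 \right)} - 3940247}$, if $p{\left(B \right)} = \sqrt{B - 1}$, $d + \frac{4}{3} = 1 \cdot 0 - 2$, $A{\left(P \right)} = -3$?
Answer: $\frac{997193}{656706} \approx 1.5185$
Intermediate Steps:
$d = - \frac{10}{3}$ ($d = - \frac{4}{3} + \left(1 \cdot 0 - 2\right) = - \frac{4}{3} + \left(0 - 2\right) = - \frac{4}{3} - 2 = - \frac{10}{3} \approx -3.3333$)
$p{\left(B \right)} = \sqrt{-1 + B}$
$T{\left(o,l \right)} = 11$ ($T{\left(o,l \right)} = \left(-3\right) \left(- \frac{10}{3}\right) + \sqrt{-1 + 2} = 10 + \sqrt{1} = 10 + 1 = 11$)
$\frac{-1514392 - 4468766}{T{\left(-1515,-906 \right)} - 3940247} = \frac{-1514392 - 4468766}{11 - 3940247} = - \frac{5983158}{11 - 3940247} = - \frac{5983158}{-3940236} = \left(-5983158\right) \left(- \frac{1}{3940236}\right) = \frac{997193}{656706}$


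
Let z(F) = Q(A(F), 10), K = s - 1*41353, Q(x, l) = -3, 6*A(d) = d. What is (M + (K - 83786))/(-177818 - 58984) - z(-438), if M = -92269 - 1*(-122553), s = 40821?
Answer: 382220/118401 ≈ 3.2282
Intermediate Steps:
A(d) = d/6
K = -532 (K = 40821 - 1*41353 = 40821 - 41353 = -532)
z(F) = -3
M = 30284 (M = -92269 + 122553 = 30284)
(M + (K - 83786))/(-177818 - 58984) - z(-438) = (30284 + (-532 - 83786))/(-177818 - 58984) - 1*(-3) = (30284 - 84318)/(-236802) + 3 = -54034*(-1/236802) + 3 = 27017/118401 + 3 = 382220/118401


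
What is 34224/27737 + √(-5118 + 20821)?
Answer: 34224/27737 + √15703 ≈ 126.55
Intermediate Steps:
34224/27737 + √(-5118 + 20821) = 34224*(1/27737) + √15703 = 34224/27737 + √15703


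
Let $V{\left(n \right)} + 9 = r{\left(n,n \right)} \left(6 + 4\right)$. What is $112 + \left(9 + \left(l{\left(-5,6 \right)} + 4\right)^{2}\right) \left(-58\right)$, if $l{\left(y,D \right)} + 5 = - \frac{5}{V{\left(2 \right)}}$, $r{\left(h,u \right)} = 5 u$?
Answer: $- \frac{3929738}{8281} \approx -474.55$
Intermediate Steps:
$V{\left(n \right)} = -9 + 50 n$ ($V{\left(n \right)} = -9 + 5 n \left(6 + 4\right) = -9 + 5 n 10 = -9 + 50 n$)
$l{\left(y,D \right)} = - \frac{460}{91}$ ($l{\left(y,D \right)} = -5 - \frac{5}{-9 + 50 \cdot 2} = -5 - \frac{5}{-9 + 100} = -5 - \frac{5}{91} = - \frac{460}{91}$)
$112 + \left(9 + \left(l{\left(-5,6 \right)} + 4\right)^{2}\right) \left(-58\right) = 112 + \left(9 + \left(- \frac{460}{91} + 4\right)^{2}\right) \left(-58\right) = 112 + \left(9 + \left(- \frac{96}{91}\right)^{2}\right) \left(-58\right) = 112 + \left(9 + \frac{9216}{8281}\right) \left(-58\right) = 112 + \frac{83745}{8281} \left(-58\right) = 112 - \frac{4857210}{8281} = - \frac{3929738}{8281}$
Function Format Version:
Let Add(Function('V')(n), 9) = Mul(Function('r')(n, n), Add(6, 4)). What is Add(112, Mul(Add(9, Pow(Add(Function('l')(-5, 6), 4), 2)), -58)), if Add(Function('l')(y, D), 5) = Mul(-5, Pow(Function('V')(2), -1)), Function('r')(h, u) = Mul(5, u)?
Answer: Rational(-3929738, 8281) ≈ -474.55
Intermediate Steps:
Function('V')(n) = Add(-9, Mul(50, n)) (Function('V')(n) = Add(-9, Mul(Mul(5, n), Add(6, 4))) = Add(-9, Mul(Mul(5, n), 10)) = Add(-9, Mul(50, n)))
Function('l')(y, D) = Rational(-460, 91) (Function('l')(y, D) = Add(-5, Mul(-5, Pow(Add(-9, Mul(50, 2)), -1))) = Add(-5, Mul(-5, Pow(Add(-9, 100), -1))) = Add(-5, Mul(-5, Pow(91, -1))) = Add(-5, Mul(-5, Rational(1, 91))) = Add(-5, Rational(-5, 91)) = Rational(-460, 91))
Add(112, Mul(Add(9, Pow(Add(Function('l')(-5, 6), 4), 2)), -58)) = Add(112, Mul(Add(9, Pow(Add(Rational(-460, 91), 4), 2)), -58)) = Add(112, Mul(Add(9, Pow(Rational(-96, 91), 2)), -58)) = Add(112, Mul(Add(9, Rational(9216, 8281)), -58)) = Add(112, Mul(Rational(83745, 8281), -58)) = Add(112, Rational(-4857210, 8281)) = Rational(-3929738, 8281)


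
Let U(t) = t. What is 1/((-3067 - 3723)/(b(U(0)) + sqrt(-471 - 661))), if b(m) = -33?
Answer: 33/6790 - I*sqrt(283)/3395 ≈ 0.0048601 - 0.0049551*I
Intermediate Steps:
1/((-3067 - 3723)/(b(U(0)) + sqrt(-471 - 661))) = 1/((-3067 - 3723)/(-33 + sqrt(-471 - 661))) = 1/(-6790/(-33 + sqrt(-1132))) = 1/(-6790/(-33 + 2*I*sqrt(283))) = 33/6790 - I*sqrt(283)/3395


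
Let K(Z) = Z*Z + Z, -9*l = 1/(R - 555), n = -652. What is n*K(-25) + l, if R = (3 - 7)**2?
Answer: -1897711199/4851 ≈ -3.9120e+5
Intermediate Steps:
R = 16 (R = (-4)**2 = 16)
l = 1/4851 (l = -1/(9*(16 - 555)) = -1/9/(-539) = -1/9*(-1/539) = 1/4851 ≈ 0.00020614)
K(Z) = Z + Z**2 (K(Z) = Z**2 + Z = Z + Z**2)
n*K(-25) + l = -(-16300)*(1 - 25) + 1/4851 = -(-16300)*(-24) + 1/4851 = -652*600 + 1/4851 = -391200 + 1/4851 = -1897711199/4851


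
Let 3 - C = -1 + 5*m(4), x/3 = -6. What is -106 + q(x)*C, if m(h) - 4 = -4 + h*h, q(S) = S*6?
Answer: 8102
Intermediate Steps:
x = -18 (x = 3*(-6) = -18)
q(S) = 6*S
m(h) = h² (m(h) = 4 + (-4 + h*h) = 4 + (-4 + h²) = h²)
C = -76 (C = 3 - (-1 + 5*4²) = 3 - (-1 + 5*16) = 3 - (-1 + 80) = 3 - 1*79 = 3 - 79 = -76)
-106 + q(x)*C = -106 + (6*(-18))*(-76) = -106 - 108*(-76) = -106 + 8208 = 8102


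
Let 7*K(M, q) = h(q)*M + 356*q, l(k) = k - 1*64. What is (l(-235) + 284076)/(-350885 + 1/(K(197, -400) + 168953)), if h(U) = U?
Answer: -38977622281/48195107404 ≈ -0.80875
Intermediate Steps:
l(k) = -64 + k (l(k) = k - 64 = -64 + k)
K(M, q) = 356*q/7 + M*q/7 (K(M, q) = (q*M + 356*q)/7 = (M*q + 356*q)/7 = (356*q + M*q)/7 = 356*q/7 + M*q/7)
(l(-235) + 284076)/(-350885 + 1/(K(197, -400) + 168953)) = ((-64 - 235) + 284076)/(-350885 + 1/((⅐)*(-400)*(356 + 197) + 168953)) = (-299 + 284076)/(-350885 + 1/((⅐)*(-400)*553 + 168953)) = 283777/(-350885 + 1/(-31600 + 168953)) = 283777/(-350885 + 1/137353) = 283777/(-48195107404/137353) = 283777*(-137353/48195107404) = -38977622281/48195107404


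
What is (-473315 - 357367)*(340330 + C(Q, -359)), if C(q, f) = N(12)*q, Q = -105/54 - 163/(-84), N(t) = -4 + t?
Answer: -1978941850824/7 ≈ -2.8271e+11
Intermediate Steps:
Q = -1/252 (Q = -105*1/54 - 163*(-1/84) = -35/18 + 163/84 = -1/252 ≈ -0.0039683)
C(q, f) = 8*q (C(q, f) = (-4 + 12)*q = 8*q)
(-473315 - 357367)*(340330 + C(Q, -359)) = (-473315 - 357367)*(340330 + 8*(-1/252)) = -830682*(340330 - 2/63) = -830682*21440788/63 = -1978941850824/7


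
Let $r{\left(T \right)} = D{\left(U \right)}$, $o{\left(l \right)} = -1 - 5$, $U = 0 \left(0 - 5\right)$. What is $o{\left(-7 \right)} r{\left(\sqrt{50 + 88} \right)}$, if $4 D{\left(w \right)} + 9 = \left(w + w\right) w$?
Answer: $\frac{27}{2} \approx 13.5$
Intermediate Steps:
$U = 0$ ($U = 0 \left(-5\right) = 0$)
$o{\left(l \right)} = -6$ ($o{\left(l \right)} = -1 - 5 = -6$)
$D{\left(w \right)} = - \frac{9}{4} + \frac{w^{2}}{2}$ ($D{\left(w \right)} = - \frac{9}{4} + \frac{\left(w + w\right) w}{4} = - \frac{9}{4} + \frac{2 w w}{4} = - \frac{9}{4} + \frac{2 w^{2}}{4} = - \frac{9}{4} + \frac{w^{2}}{2}$)
$r{\left(T \right)} = - \frac{9}{4}$ ($r{\left(T \right)} = - \frac{9}{4} + \frac{0^{2}}{2} = - \frac{9}{4} + \frac{1}{2} \cdot 0 = - \frac{9}{4} + 0 = - \frac{9}{4}$)
$o{\left(-7 \right)} r{\left(\sqrt{50 + 88} \right)} = \left(-6\right) \left(- \frac{9}{4}\right) = \frac{27}{2}$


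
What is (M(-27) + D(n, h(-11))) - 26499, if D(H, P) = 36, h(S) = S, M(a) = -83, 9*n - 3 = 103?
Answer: -26546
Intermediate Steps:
n = 106/9 (n = ⅓ + (⅑)*103 = ⅓ + 103/9 = 106/9 ≈ 11.778)
(M(-27) + D(n, h(-11))) - 26499 = (-83 + 36) - 26499 = -47 - 26499 = -26546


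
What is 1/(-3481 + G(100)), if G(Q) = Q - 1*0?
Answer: -1/3381 ≈ -0.00029577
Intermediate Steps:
G(Q) = Q (G(Q) = Q + 0 = Q)
1/(-3481 + G(100)) = 1/(-3481 + 100) = 1/(-3381) = -1/3381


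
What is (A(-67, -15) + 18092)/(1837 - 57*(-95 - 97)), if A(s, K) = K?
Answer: 18077/12781 ≈ 1.4144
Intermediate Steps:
(A(-67, -15) + 18092)/(1837 - 57*(-95 - 97)) = (-15 + 18092)/(1837 - 57*(-95 - 97)) = 18077/(1837 - 57*(-192)) = 18077/(1837 + 10944) = 18077/12781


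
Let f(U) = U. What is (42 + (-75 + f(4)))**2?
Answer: 841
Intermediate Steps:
(42 + (-75 + f(4)))**2 = (42 + (-75 + 4))**2 = (42 - 71)**2 = (-29)**2 = 841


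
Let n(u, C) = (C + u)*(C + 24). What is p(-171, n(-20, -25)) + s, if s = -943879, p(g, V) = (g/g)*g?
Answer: -944050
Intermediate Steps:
n(u, C) = (24 + C)*(C + u) (n(u, C) = (C + u)*(24 + C) = (24 + C)*(C + u))
p(g, V) = g (p(g, V) = 1*g = g)
p(-171, n(-20, -25)) + s = -171 - 943879 = -944050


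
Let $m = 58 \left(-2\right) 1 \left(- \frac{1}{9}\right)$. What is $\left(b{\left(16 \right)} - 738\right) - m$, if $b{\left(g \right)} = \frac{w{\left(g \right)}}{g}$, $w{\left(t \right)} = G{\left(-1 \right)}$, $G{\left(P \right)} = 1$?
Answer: $- \frac{108119}{144} \approx -750.83$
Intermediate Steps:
$w{\left(t \right)} = 1$
$b{\left(g \right)} = \frac{1}{g}$ ($b{\left(g \right)} = 1 \frac{1}{g} = \frac{1}{g}$)
$m = \frac{116}{9}$ ($m = 58 \left(- 2 \left(\left(-1\right) \frac{1}{9}\right)\right) = 58 \left(\left(-2\right) \left(- \frac{1}{9}\right)\right) = 58 \cdot \frac{2}{9} = \frac{116}{9} \approx 12.889$)
$\left(b{\left(16 \right)} - 738\right) - m = \left(\frac{1}{16} - 738\right) - \frac{116}{9} = - \frac{11807}{16} - \frac{116}{9} = - \frac{108119}{144}$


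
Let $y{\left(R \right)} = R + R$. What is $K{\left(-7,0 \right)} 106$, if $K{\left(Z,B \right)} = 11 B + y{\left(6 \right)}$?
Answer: $1272$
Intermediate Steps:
$y{\left(R \right)} = 2 R$
$K{\left(Z,B \right)} = 12 + 11 B$ ($K{\left(Z,B \right)} = 11 B + 2 \cdot 6 = 11 B + 12 = 12 + 11 B$)
$K{\left(-7,0 \right)} 106 = \left(12 + 11 \cdot 0\right) 106 = \left(12 + 0\right) 106 = 12 \cdot 106 = 1272$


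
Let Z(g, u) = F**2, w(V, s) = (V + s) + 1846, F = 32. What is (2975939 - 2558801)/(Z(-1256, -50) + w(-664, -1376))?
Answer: 208569/415 ≈ 502.58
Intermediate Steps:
w(V, s) = 1846 + V + s
Z(g, u) = 1024 (Z(g, u) = 32**2 = 1024)
(2975939 - 2558801)/(Z(-1256, -50) + w(-664, -1376)) = (2975939 - 2558801)/(1024 + (1846 - 664 - 1376)) = 417138/(1024 - 194) = 417138/830 = 417138*(1/830) = 208569/415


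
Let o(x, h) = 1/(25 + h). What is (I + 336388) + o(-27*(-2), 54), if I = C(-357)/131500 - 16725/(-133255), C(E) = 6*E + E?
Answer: 93133731127109929/276863913500 ≈ 3.3639e+5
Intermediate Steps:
C(E) = 7*E
I = 373266651/3504606500 (I = (7*(-357))/131500 - 16725/(-133255) = -2499*1/131500 - 16725*(-1/133255) = -2499/131500 + 3345/26651 = 373266651/3504606500 ≈ 0.10651)
(I + 336388) + o(-27*(-2), 54) = (373266651/3504606500 + 336388) + 1/(25 + 54) = 1178907944588651/3504606500 + 1/79 = 93133731127109929/276863913500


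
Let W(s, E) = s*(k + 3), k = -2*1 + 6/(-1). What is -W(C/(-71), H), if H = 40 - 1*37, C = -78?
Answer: 390/71 ≈ 5.4930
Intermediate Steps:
H = 3 (H = 40 - 37 = 3)
k = -8 (k = -2 + 6*(-1) = -2 - 6 = -8)
W(s, E) = -5*s (W(s, E) = s*(-8 + 3) = s*(-5) = -5*s)
-W(C/(-71), H) = -(-5)*(-78/(-71)) = -(-5)*(-78*(-1/71)) = -(-5)*78/71 = -1*(-390/71) = 390/71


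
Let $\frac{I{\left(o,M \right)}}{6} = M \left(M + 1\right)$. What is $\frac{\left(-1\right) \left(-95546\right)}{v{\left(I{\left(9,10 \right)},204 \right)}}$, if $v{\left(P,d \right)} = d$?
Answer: $\frac{47773}{102} \approx 468.36$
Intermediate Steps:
$I{\left(o,M \right)} = 6 M \left(1 + M\right)$ ($I{\left(o,M \right)} = 6 M \left(M + 1\right) = 6 M \left(1 + M\right)$)
$\frac{\left(-1\right) \left(-95546\right)}{v{\left(I{\left(9,10 \right)},204 \right)}} = \frac{\left(-1\right) \left(-95546\right)}{204} = 95546 \cdot \frac{1}{204} = \frac{47773}{102}$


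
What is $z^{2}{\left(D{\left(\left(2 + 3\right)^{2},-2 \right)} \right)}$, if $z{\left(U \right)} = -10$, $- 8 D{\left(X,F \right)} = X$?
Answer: $100$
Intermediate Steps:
$D{\left(X,F \right)} = - \frac{X}{8}$
$z^{2}{\left(D{\left(\left(2 + 3\right)^{2},-2 \right)} \right)} = \left(-10\right)^{2} = 100$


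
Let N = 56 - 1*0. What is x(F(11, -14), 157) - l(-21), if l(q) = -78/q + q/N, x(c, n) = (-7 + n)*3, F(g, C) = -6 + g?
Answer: 25013/56 ≈ 446.66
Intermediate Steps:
N = 56 (N = 56 + 0 = 56)
x(c, n) = -21 + 3*n
l(q) = -78/q + q/56
x(F(11, -14), 157) - l(-21) = (-21 + 3*157) - (-78/(-21) + (1/56)*(-21)) = (-21 + 471) - (-78*(-1/21) - 3/8) = 450 - (26/7 - 3/8) = 450 - 1*187/56 = 450 - 187/56 = 25013/56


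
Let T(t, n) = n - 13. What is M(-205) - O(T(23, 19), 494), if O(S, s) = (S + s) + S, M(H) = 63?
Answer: -443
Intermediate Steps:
T(t, n) = -13 + n
O(S, s) = s + 2*S
M(-205) - O(T(23, 19), 494) = 63 - (494 + 2*(-13 + 19)) = 63 - (494 + 2*6) = 63 - (494 + 12) = 63 - 1*506 = 63 - 506 = -443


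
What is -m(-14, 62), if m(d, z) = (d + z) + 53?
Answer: -101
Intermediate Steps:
m(d, z) = 53 + d + z
-m(-14, 62) = -(53 - 14 + 62) = -1*101 = -101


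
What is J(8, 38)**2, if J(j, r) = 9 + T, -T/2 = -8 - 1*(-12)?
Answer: 1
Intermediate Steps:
T = -8 (T = -2*(-8 - 1*(-12)) = -2*(-8 + 12) = -2*4 = -8)
J(j, r) = 1 (J(j, r) = 9 - 8 = 1)
J(8, 38)**2 = 1**2 = 1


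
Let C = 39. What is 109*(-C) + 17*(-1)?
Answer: -4268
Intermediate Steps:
109*(-C) + 17*(-1) = 109*(-1*39) + 17*(-1) = 109*(-39) - 17 = -4251 - 17 = -4268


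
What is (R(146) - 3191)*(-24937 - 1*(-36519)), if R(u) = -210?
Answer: -39390382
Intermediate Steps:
(R(146) - 3191)*(-24937 - 1*(-36519)) = (-210 - 3191)*(-24937 - 1*(-36519)) = -3401*(-24937 + 36519) = -3401*11582 = -39390382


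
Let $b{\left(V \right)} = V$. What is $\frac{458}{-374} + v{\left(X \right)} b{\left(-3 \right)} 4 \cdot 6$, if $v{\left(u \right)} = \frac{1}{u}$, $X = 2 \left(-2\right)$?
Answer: $\frac{3137}{187} \approx 16.775$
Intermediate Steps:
$X = -4$
$\frac{458}{-374} + v{\left(X \right)} b{\left(-3 \right)} 4 \cdot 6 = \frac{458}{-374} + \frac{\left(-3\right) 4 \cdot 6}{-4} = 458 \left(- \frac{1}{374}\right) - \frac{\left(-12\right) 6}{4} = - \frac{229}{187} - -18 = - \frac{229}{187} + 18 = \frac{3137}{187}$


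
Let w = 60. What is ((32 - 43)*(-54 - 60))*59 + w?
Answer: 74046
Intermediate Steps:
((32 - 43)*(-54 - 60))*59 + w = ((32 - 43)*(-54 - 60))*59 + 60 = -11*(-114)*59 + 60 = 1254*59 + 60 = 73986 + 60 = 74046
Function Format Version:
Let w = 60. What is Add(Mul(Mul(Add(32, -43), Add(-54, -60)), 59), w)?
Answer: 74046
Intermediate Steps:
Add(Mul(Mul(Add(32, -43), Add(-54, -60)), 59), w) = Add(Mul(Mul(Add(32, -43), Add(-54, -60)), 59), 60) = Add(Mul(Mul(-11, -114), 59), 60) = Add(Mul(1254, 59), 60) = Add(73986, 60) = 74046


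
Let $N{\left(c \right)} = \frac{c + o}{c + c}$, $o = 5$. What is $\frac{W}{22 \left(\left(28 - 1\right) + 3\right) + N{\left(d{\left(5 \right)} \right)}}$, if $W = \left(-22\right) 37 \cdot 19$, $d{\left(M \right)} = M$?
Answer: $- \frac{15466}{661} \approx -23.398$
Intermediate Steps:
$N{\left(c \right)} = \frac{5 + c}{2 c}$ ($N{\left(c \right)} = \frac{c + 5}{c + c} = \frac{5 + c}{2 c}$)
$W = -15466$ ($W = \left(-814\right) 19 = -15466$)
$\frac{W}{22 \left(\left(28 - 1\right) + 3\right) + N{\left(d{\left(5 \right)} \right)}} = - \frac{15466}{22 \left(\left(28 - 1\right) + 3\right) + \frac{5 + 5}{2 \cdot 5}} = - \frac{15466}{22 \left(27 + 3\right) + \frac{1}{2} \cdot \frac{1}{5} \cdot 10} = - \frac{15466}{22 \cdot 30 + 1} = - \frac{15466}{660 + 1} = - \frac{15466}{661}$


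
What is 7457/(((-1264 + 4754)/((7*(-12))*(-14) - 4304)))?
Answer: -11662748/1745 ≈ -6683.5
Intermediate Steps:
7457/(((-1264 + 4754)/((7*(-12))*(-14) - 4304))) = 7457/((3490/(-84*(-14) - 4304))) = 7457/((3490/(1176 - 4304))) = 7457/((3490/(-3128))) = 7457/((3490*(-1/3128))) = 7457/(-1745/1564) = 7457*(-1564/1745) = -11662748/1745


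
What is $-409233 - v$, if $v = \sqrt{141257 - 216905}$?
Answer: $-409233 - 8 i \sqrt{1182} \approx -4.0923 \cdot 10^{5} - 275.04 i$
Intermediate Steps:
$v = 8 i \sqrt{1182}$ ($v = \sqrt{-75648} = 8 i \sqrt{1182} \approx 275.04 i$)
$-409233 - v = -409233 - 8 i \sqrt{1182}$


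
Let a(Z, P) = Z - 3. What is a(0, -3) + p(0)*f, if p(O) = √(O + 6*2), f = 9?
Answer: -3 + 18*√3 ≈ 28.177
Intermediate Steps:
p(O) = √(12 + O) (p(O) = √(O + 12) = √(12 + O))
a(Z, P) = -3 + Z
a(0, -3) + p(0)*f = (-3 + 0) + √(12 + 0)*9 = -3 + √12*9 = -3 + (2*√3)*9 = -3 + 18*√3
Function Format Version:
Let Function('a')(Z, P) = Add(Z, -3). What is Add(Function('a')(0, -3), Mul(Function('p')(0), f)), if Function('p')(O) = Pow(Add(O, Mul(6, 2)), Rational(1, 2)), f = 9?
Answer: Add(-3, Mul(18, Pow(3, Rational(1, 2)))) ≈ 28.177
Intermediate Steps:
Function('p')(O) = Pow(Add(12, O), Rational(1, 2)) (Function('p')(O) = Pow(Add(O, 12), Rational(1, 2)) = Pow(Add(12, O), Rational(1, 2)))
Function('a')(Z, P) = Add(-3, Z)
Add(Function('a')(0, -3), Mul(Function('p')(0), f)) = Add(Add(-3, 0), Mul(Pow(Add(12, 0), Rational(1, 2)), 9)) = Add(-3, Mul(Pow(12, Rational(1, 2)), 9)) = Add(-3, Mul(Mul(2, Pow(3, Rational(1, 2))), 9)) = Add(-3, Mul(18, Pow(3, Rational(1, 2))))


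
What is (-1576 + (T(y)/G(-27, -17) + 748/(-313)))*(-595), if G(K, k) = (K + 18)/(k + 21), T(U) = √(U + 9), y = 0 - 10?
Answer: 293951420/313 + 2380*I/9 ≈ 9.3914e+5 + 264.44*I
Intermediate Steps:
y = -10
T(U) = √(9 + U)
G(K, k) = (18 + K)/(21 + k)
(-1576 + (T(y)/G(-27, -17) + 748/(-313)))*(-595) = (-1576 + (√(9 - 10)/(((18 - 27)/(21 - 17))) + 748/(-313)))*(-595) = (-1576 + (√(-1)/((-9/4)) + 748*(-1/313)))*(-595) = (-1576 + (I/(((¼)*(-9))) - 748/313))*(-595) = (-1576 + (I/(-9/4) - 748/313))*(-595) = (-1576 + (I*(-4/9) - 748/313))*(-595) = (-1576 + (-4*I/9 - 748/313))*(-595) = (-1576 + (-748/313 - 4*I/9))*(-595) = (-494036/313 - 4*I/9)*(-595) = 293951420/313 + 2380*I/9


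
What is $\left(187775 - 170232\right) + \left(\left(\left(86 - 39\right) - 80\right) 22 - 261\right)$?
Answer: $16556$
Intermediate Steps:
$\left(187775 - 170232\right) + \left(\left(\left(86 - 39\right) - 80\right) 22 - 261\right) = 17543 + \left(\left(47 - 80\right) 22 - 261\right) = 17543 - 987 = 16556$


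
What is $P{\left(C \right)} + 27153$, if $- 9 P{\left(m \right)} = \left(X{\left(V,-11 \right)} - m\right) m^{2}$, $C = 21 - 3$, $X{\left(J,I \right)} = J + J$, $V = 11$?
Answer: $27009$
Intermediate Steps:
$X{\left(J,I \right)} = 2 J$
$C = 18$ ($C = 21 - 3 = 18$)
$P{\left(m \right)} = - \frac{m^{2} \left(22 - m\right)}{9}$ ($P{\left(m \right)} = - \frac{\left(2 \cdot 11 - m\right) m^{2}}{9} = - \frac{\left(22 - m\right) m^{2}}{9} = - \frac{m^{2} \left(22 - m\right)}{9}$)
$P{\left(C \right)} + 27153 = \frac{18^{2} \left(-22 + 18\right)}{9} + 27153 = \frac{1}{9} \cdot 324 \left(-4\right) + 27153 = -144 + 27153 = 27009$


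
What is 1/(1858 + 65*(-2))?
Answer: 1/1728 ≈ 0.00057870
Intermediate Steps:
1/(1858 + 65*(-2)) = 1/(1858 - 130) = 1/1728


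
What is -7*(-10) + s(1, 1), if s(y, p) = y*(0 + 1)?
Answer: 71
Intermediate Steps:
s(y, p) = y (s(y, p) = y*1 = y)
-7*(-10) + s(1, 1) = -7*(-10) + 1 = 70 + 1 = 71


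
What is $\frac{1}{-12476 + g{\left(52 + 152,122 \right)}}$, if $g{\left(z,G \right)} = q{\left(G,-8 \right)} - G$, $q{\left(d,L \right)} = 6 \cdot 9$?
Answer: $- \frac{1}{12544} \approx -7.9719 \cdot 10^{-5}$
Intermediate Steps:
$q{\left(d,L \right)} = 54$
$g{\left(z,G \right)} = 54 - G$
$\frac{1}{-12476 + g{\left(52 + 152,122 \right)}} = \frac{1}{-12476 + \left(54 - 122\right)} = \frac{1}{-12476 - 68} = \frac{1}{-12544} = - \frac{1}{12544}$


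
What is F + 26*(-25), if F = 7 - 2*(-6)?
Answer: -631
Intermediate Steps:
F = 19 (F = 7 + 12 = 19)
F + 26*(-25) = 19 + 26*(-25) = 19 - 650 = -631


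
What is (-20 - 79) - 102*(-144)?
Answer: 14589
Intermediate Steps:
(-20 - 79) - 102*(-144) = -99 + 14688 = 14589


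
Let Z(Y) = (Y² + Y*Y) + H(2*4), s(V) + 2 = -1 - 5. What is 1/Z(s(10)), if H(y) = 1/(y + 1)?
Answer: 9/1153 ≈ 0.0078057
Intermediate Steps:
s(V) = -8 (s(V) = -2 + (-1 - 5) = -2 - 6 = -8)
H(y) = 1/(1 + y)
Z(Y) = ⅑ + 2*Y² (Z(Y) = (Y² + Y*Y) + 1/(1 + 2*4) = (Y² + Y²) + 1/(1 + 8) = 2*Y² + 1/9 = 2*Y² + ⅑ = ⅑ + 2*Y²)
1/Z(s(10)) = 1/(⅑ + 2*(-8)²) = 1/(⅑ + 2*64) = 1/(⅑ + 128) = 1/(1153/9) = 9/1153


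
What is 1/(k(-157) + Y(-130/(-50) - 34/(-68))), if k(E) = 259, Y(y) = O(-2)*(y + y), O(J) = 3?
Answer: 5/1388 ≈ 0.0036023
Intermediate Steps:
Y(y) = 6*y (Y(y) = 3*(y + y) = 3*(2*y) = 6*y)
1/(k(-157) + Y(-130/(-50) - 34/(-68))) = 1/(259 + 6*(-130/(-50) - 34/(-68))) = 1/(259 + 6*(-130*(-1/50) - 34*(-1/68))) = 1/(259 + 6*(13/5 + 1/2)) = 1/(259 + 6*(31/10)) = 1/(259 + 93/5) = 1/(1388/5) = 5/1388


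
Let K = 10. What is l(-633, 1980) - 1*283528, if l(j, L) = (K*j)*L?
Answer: -12816928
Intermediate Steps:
l(j, L) = 10*L*j (l(j, L) = (10*j)*L = 10*L*j)
l(-633, 1980) - 1*283528 = 10*1980*(-633) - 1*283528 = -12533400 - 283528 = -12816928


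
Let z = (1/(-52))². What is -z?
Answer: -1/2704 ≈ -0.00036982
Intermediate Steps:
z = 1/2704 (z = (-1/52)² = 1/2704 ≈ 0.00036982)
-z = -1*1/2704 = -1/2704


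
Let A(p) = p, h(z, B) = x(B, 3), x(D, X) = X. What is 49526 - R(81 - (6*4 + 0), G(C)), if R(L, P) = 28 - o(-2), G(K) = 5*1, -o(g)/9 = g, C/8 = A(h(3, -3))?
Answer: 49516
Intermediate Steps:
h(z, B) = 3
C = 24 (C = 8*3 = 24)
o(g) = -9*g
G(K) = 5
R(L, P) = 10 (R(L, P) = 28 - (-9)*(-2) = 28 - 1*18 = 28 - 18 = 10)
49526 - R(81 - (6*4 + 0), G(C)) = 49526 - 1*10 = 49526 - 10 = 49516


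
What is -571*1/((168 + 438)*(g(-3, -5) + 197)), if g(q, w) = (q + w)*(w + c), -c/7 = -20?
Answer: 571/535098 ≈ 0.0010671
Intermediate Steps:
c = 140 (c = -7*(-20) = 140)
g(q, w) = (140 + w)*(q + w) (g(q, w) = (q + w)*(w + 140) = (q + w)*(140 + w) = (140 + w)*(q + w))
-571*1/((168 + 438)*(g(-3, -5) + 197)) = -571*1/((168 + 438)*(((-5)² + 140*(-3) + 140*(-5) - 3*(-5)) + 197)) = -571*1/(606*((25 - 420 - 700 + 15) + 197)) = -571*1/(606*(-1080 + 197)) = -571/(606*(-883)) = -571/(-535098) = -571*(-1/535098) = 571/535098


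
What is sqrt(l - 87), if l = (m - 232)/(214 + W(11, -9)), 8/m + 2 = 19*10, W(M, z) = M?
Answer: I*sqrt(43753569)/705 ≈ 9.3825*I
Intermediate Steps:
m = 2/47 (m = 8/(-2 + 19*10) = 8/(-2 + 190) = 8/188 = 8*(1/188) = 2/47 ≈ 0.042553)
l = -3634/3525 (l = (2/47 - 232)/(214 + 11) = -10902/47/225 = -10902/47*1/225 = -3634/3525 ≈ -1.0309)
sqrt(l - 87) = sqrt(-3634/3525 - 87) = sqrt(-310309/3525) = I*sqrt(43753569)/705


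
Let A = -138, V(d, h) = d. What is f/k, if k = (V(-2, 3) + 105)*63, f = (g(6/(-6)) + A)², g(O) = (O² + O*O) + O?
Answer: 18769/6489 ≈ 2.8924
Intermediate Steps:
g(O) = O + 2*O² (g(O) = (O² + O²) + O = 2*O² + O = O + 2*O²)
f = 18769 (f = ((6/(-6))*(1 + 2*(6/(-6))) - 138)² = ((6*(-⅙))*(1 + 2*(6*(-⅙))) - 138)² = (-(1 + 2*(-1)) - 138)² = (-(1 - 2) - 138)² = (-1*(-1) - 138)² = (1 - 138)² = (-137)² = 18769)
k = 6489 (k = (-2 + 105)*63 = 103*63 = 6489)
f/k = 18769/6489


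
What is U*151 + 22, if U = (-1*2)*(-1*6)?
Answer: 1834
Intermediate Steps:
U = 12 (U = -2*(-6) = 12)
U*151 + 22 = 12*151 + 22 = 1812 + 22 = 1834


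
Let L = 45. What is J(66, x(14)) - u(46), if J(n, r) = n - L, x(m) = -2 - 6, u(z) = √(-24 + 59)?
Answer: 21 - √35 ≈ 15.084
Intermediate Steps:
u(z) = √35
x(m) = -8
J(n, r) = -45 + n (J(n, r) = n - 1*45 = n - 45 = -45 + n)
J(66, x(14)) - u(46) = (-45 + 66) - √35 = 21 - √35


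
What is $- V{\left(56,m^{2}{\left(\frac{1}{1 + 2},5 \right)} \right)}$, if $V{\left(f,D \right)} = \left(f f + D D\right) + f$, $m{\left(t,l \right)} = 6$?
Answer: $-4488$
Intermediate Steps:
$V{\left(f,D \right)} = f + D^{2} + f^{2}$ ($V{\left(f,D \right)} = \left(f^{2} + D^{2}\right) + f = \left(D^{2} + f^{2}\right) + f = f + D^{2} + f^{2}$)
$- V{\left(56,m^{2}{\left(\frac{1}{1 + 2},5 \right)} \right)} = - (56 + \left(6^{2}\right)^{2} + 56^{2}) = - (56 + 36^{2} + 3136) = - (56 + 1296 + 3136) = \left(-1\right) 4488 = -4488$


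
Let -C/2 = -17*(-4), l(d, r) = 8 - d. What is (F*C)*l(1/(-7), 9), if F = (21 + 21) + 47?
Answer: -689928/7 ≈ -98561.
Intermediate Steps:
F = 89 (F = 42 + 47 = 89)
C = -136 (C = -(-34)*(-4) = -2*68 = -136)
(F*C)*l(1/(-7), 9) = (89*(-136))*(8 - 1/(-7)) = -12104*(8 - 1*(-⅐)) = -12104*(8 + ⅐) = -12104*57/7 = -689928/7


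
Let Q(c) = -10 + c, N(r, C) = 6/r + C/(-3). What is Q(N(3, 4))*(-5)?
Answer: 140/3 ≈ 46.667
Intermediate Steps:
N(r, C) = 6/r - C/3 (N(r, C) = 6/r + C*(-⅓) = 6/r - C/3)
Q(N(3, 4))*(-5) = (-10 + (6/3 - ⅓*4))*(-5) = (-10 + (6*(⅓) - 4/3))*(-5) = (-10 + (2 - 4/3))*(-5) = (-10 + ⅔)*(-5) = -28/3*(-5) = 140/3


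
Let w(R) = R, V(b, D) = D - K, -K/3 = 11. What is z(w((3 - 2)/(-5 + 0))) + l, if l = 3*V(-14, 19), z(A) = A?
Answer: 779/5 ≈ 155.80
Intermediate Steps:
K = -33 (K = -3*11 = -33)
V(b, D) = 33 + D (V(b, D) = D - 1*(-33) = D + 33 = 33 + D)
l = 156 (l = 3*(33 + 19) = 3*52 = 156)
z(w((3 - 2)/(-5 + 0))) + l = (3 - 2)/(-5 + 0) + 156 = 1/(-5) + 156 = 1*(-⅕) + 156 = -⅕ + 156 = 779/5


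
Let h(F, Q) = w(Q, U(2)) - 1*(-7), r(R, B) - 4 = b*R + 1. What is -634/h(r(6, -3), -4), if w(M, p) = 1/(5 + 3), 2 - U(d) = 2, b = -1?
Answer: -5072/57 ≈ -88.982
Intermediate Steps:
U(d) = 0 (U(d) = 2 - 1*2 = 2 - 2 = 0)
r(R, B) = 5 - R (r(R, B) = 4 + (-R + 1) = 4 + (1 - R) = 5 - R)
w(M, p) = ⅛ (w(M, p) = 1/8 = ⅛)
h(F, Q) = 57/8 (h(F, Q) = ⅛ - 1*(-7) = ⅛ + 7 = 57/8)
-634/h(r(6, -3), -4) = -634/57/8 = -634*8/57 = -5072/57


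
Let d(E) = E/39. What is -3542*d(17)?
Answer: -60214/39 ≈ -1543.9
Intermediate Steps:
d(E) = E/39 (d(E) = E*(1/39) = E/39)
-3542*d(17) = -3542*17/39 = -60214/39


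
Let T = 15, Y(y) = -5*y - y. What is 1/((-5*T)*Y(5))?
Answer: 1/2250 ≈ 0.00044444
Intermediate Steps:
Y(y) = -6*y
1/((-5*T)*Y(5)) = 1/((-5*15)*(-6*5)) = 1/(-75*(-30)) = 1/2250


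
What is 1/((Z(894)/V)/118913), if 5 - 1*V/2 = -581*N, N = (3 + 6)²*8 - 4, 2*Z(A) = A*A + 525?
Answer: 59324744396/266587 ≈ 2.2253e+5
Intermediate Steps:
Z(A) = 525/2 + A²/2 (Z(A) = (A*A + 525)/2 = (A² + 525)/2 = (525 + A²)/2 = 525/2 + A²/2)
N = 644 (N = 9²*8 - 4 = 81*8 - 4 = 648 - 4 = 644)
V = 748338 (V = 10 - (-1162)*644 = 10 - 2*(-374164) = 10 + 748328 = 748338)
1/((Z(894)/V)/118913) = 1/(((525/2 + (½)*894²)/748338)/118913) = 1/(((525/2 + (½)*799236)*(1/748338))*(1/118913)) = 1/(((525/2 + 399618)*(1/748338))*(1/118913)) = 1/(((799761/2)*(1/748338))*(1/118913)) = 1/((266587/498892)*(1/118913)) = 1/(266587/59324744396) = 59324744396/266587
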